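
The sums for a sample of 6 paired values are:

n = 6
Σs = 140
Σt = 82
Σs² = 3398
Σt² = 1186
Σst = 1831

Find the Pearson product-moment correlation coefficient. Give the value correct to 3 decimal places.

-0.889

r = (nΣst − ΣsΣt) / √[(nΣs² − (Σs)²)(nΣt² − (Σt)²)]
Numerator: 6×1831 − 140×82 = -494
Denominator: √[(20388 − 19600)(7116 − 6724)] = √[788 × 392] = 555.7841
r = -494 / 555.7841 ≈ -0.889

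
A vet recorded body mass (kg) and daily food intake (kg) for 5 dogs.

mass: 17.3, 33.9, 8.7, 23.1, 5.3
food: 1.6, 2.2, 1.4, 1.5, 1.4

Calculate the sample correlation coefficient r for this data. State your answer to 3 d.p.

0.877

n = 5, Σx = 88.3, Σy = 8.1, Σx² = 2085.89, Σy² = 13.57, Σxy = 156.51
nΣxy − ΣxΣy = 782.55 − 715.23 = 67.32
nΣx² − (Σx)² = 10429.45 − 7796.89 = 2632.56; nΣy² − (Σy)² = 67.85 − 65.61 = 2.24
r = 67.32 / √(2632.56 × 2.24) = 67.32 / 76.7915 ≈ 0.877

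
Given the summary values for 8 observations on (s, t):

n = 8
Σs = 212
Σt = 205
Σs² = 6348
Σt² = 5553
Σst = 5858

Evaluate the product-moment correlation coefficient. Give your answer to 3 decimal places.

0.909

r = (nΣst − ΣsΣt) / √[(nΣs² − (Σs)²)(nΣt² − (Σt)²)]
Numerator: 8×5858 − 212×205 = 3404
Denominator: √[(50784 − 44944)(44424 − 42025)] = √[5840 × 2399] = 3743.0148
r = 3404 / 3743.0148 ≈ 0.909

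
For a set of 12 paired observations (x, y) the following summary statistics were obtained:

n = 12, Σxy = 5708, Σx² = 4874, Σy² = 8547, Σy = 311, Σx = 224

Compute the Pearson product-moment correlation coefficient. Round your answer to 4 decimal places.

r = (nΣxy − ΣxΣy) / √[(nΣx² − (Σx)²)(nΣy² − (Σy)²)]
Numerator: 12×5708 − 224×311 = -1168
Denominator: √[(58488 − 50176)(102564 − 96721)] = √[8312 × 5843] = 6969.0039
r = -1168 / 6969.0039 ≈ -0.1676

-0.1676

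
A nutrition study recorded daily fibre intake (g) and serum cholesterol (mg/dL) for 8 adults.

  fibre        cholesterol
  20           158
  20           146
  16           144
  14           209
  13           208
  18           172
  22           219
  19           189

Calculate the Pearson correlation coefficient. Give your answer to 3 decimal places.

n = 8, Σx = 142, Σy = 1445, Σx² = 2590, Σy² = 267227, Σxy = 25519
nΣxy − ΣxΣy = 204152 − 205190 = -1038
nΣx² − (Σx)² = 20720 − 20164 = 556; nΣy² − (Σy)² = 2137816 − 2088025 = 49791
r = -1038 / √(556 × 49791) = -1038 / 5261.5393 ≈ -0.197

-0.197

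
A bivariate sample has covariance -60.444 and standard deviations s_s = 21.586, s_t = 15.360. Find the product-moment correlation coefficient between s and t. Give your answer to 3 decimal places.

-0.182

r = Cov(s,t) / (s_s · s_t) = -60.444 / (21.586 × 15.360)
  = -60.444 / 331.5610 ≈ -0.182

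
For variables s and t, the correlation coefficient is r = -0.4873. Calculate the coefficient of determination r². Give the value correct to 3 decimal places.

r² = (-0.4873)² = 0.237

0.237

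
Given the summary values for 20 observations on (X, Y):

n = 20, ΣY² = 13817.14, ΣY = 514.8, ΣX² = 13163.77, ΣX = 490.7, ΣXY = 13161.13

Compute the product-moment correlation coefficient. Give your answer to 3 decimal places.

0.665

r = (nΣXY − ΣXΣY) / √[(nΣX² − (ΣX)²)(nΣY² − (ΣY)²)]
Numerator: 20×13161.13 − 490.7×514.8 = 10610.24
Denominator: √[(263275.4 − 240786.49)(276342.8 − 265019.04)] = √[22488.91 × 11323.76] = 15958.0393
r = 10610.24 / 15958.0393 ≈ 0.665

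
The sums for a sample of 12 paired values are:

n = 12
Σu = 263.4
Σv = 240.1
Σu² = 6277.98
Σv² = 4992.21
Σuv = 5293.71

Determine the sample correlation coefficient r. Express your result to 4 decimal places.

0.0769

r = (nΣuv − ΣuΣv) / √[(nΣu² − (Σu)²)(nΣv² − (Σv)²)]
Numerator: 12×5293.71 − 263.4×240.1 = 282.18
Denominator: √[(75335.76 − 69379.56)(59906.52 − 57648.01)] = √[5956.2 × 2258.51] = 3667.7155
r = 282.18 / 3667.7155 ≈ 0.0769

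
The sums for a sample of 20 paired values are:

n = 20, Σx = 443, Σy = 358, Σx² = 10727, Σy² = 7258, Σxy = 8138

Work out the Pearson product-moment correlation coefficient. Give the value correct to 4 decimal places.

r = (nΣxy − ΣxΣy) / √[(nΣx² − (Σx)²)(nΣy² − (Σy)²)]
Numerator: 20×8138 − 443×358 = 4166
Denominator: √[(214540 − 196249)(145160 − 128164)] = √[18291 × 16996] = 17631.6147
r = 4166 / 17631.6147 ≈ 0.2363

0.2363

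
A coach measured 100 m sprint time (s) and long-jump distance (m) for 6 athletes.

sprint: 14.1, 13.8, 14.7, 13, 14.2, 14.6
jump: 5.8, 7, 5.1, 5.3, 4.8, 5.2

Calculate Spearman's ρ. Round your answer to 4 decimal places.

-0.6571

Rank sprint: 3, 2, 6, 1, 4, 5
Rank jump: 5, 6, 2, 4, 1, 3
d = rank(sprint) − rank(jump): -2, -4, 4, -3, 3, 2; Σd² = 58
ρ = 1 − 6Σd² / [n(n²−1)] = 1 − 6×58 / (6×35) = 1 − 348/210 ≈ -0.6571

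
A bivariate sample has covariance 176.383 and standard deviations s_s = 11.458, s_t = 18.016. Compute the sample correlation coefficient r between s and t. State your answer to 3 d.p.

r = Cov(s,t) / (s_s · s_t) = 176.383 / (11.458 × 18.016)
  = 176.383 / 206.4273 ≈ 0.854

0.854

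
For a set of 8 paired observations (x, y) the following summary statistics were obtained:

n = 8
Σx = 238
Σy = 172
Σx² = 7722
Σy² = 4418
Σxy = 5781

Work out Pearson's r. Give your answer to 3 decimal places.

0.977

r = (nΣxy − ΣxΣy) / √[(nΣx² − (Σx)²)(nΣy² − (Σy)²)]
Numerator: 8×5781 − 238×172 = 5312
Denominator: √[(61776 − 56644)(35344 − 29584)] = √[5132 × 5760] = 5436.9403
r = 5312 / 5436.9403 ≈ 0.977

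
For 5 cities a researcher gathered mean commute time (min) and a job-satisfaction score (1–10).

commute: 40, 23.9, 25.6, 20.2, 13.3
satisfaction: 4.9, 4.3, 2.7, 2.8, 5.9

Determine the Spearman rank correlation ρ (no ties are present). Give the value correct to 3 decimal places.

Rank commute: 5, 3, 4, 2, 1
Rank satisfaction: 4, 3, 1, 2, 5
d = rank(commute) − rank(satisfaction): 1, 0, 3, 0, -4; Σd² = 26
ρ = 1 − 6Σd² / [n(n²−1)] = 1 − 6×26 / (5×24) = 1 − 156/120 ≈ -0.300

-0.300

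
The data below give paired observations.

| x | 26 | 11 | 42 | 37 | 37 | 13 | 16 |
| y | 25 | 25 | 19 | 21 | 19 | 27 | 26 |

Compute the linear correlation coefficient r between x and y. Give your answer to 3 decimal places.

-0.926

n = 7, Σx = 182, Σy = 162, Σx² = 5724, Σy² = 3818, Σxy = 3970
nΣxy − ΣxΣy = 27790 − 29484 = -1694
nΣx² − (Σx)² = 40068 − 33124 = 6944; nΣy² − (Σy)² = 26726 − 26244 = 482
r = -1694 / √(6944 × 482) = -1694 / 1829.4830 ≈ -0.926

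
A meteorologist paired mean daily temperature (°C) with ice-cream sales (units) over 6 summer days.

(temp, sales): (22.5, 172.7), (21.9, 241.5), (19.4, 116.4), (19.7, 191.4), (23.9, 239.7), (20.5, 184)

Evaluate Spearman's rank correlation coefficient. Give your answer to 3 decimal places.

0.486

Rank temp: 5, 4, 1, 2, 6, 3
Rank sales: 2, 6, 1, 4, 5, 3
d = rank(temp) − rank(sales): 3, -2, 0, -2, 1, 0; Σd² = 18
ρ = 1 − 6Σd² / [n(n²−1)] = 1 − 6×18 / (6×35) = 1 − 108/210 ≈ 0.486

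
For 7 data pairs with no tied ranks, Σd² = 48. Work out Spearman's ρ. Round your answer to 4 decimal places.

ρ = 1 − 6Σd² / [n(n²−1)] = 1 − 6×48 / (7×48)
  = 1 − 288/336 = 1 − 0.85714 ≈ 0.1429

0.1429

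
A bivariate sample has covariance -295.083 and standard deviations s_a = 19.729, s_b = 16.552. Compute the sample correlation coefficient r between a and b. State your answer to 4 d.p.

r = Cov(a,b) / (s_a · s_b) = -295.083 / (19.729 × 16.552)
  = -295.083 / 326.5544 ≈ -0.9036

-0.9036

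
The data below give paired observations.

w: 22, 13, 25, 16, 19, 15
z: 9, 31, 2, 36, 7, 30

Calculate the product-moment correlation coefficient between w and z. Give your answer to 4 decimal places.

-0.8902

n = 6, Σw = 110, Σz = 115, Σw² = 2120, Σz² = 3291, Σwz = 1810
nΣwz − ΣwΣz = 10860 − 12650 = -1790
nΣw² − (Σw)² = 12720 − 12100 = 620; nΣz² − (Σz)² = 19746 − 13225 = 6521
r = -1790 / √(620 × 6521) = -1790 / 2010.7262 ≈ -0.8902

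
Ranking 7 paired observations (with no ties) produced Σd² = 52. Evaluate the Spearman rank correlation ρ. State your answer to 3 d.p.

ρ = 1 − 6Σd² / [n(n²−1)] = 1 − 6×52 / (7×48)
  = 1 − 312/336 = 1 − 0.9286 ≈ 0.071

0.071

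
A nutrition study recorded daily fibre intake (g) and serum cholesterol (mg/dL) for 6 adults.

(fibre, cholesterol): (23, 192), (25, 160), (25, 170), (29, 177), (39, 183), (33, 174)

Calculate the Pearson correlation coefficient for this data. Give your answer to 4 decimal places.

n = 6, Σx = 174, Σy = 1056, Σx² = 5230, Σy² = 186458, Σxy = 30678
nΣxy − ΣxΣy = 184068 − 183744 = 324
nΣx² − (Σx)² = 31380 − 30276 = 1104; nΣy² − (Σy)² = 1118748 − 1115136 = 3612
r = 324 / √(1104 × 3612) = 324 / 1996.9096 ≈ 0.1623

0.1623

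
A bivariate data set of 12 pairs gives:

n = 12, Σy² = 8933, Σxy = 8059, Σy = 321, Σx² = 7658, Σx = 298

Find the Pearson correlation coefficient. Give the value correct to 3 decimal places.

0.293

r = (nΣxy − ΣxΣy) / √[(nΣx² − (Σx)²)(nΣy² − (Σy)²)]
Numerator: 12×8059 − 298×321 = 1050
Denominator: √[(91896 − 88804)(107196 − 103041)] = √[3092 × 4155] = 3584.3075
r = 1050 / 3584.3075 ≈ 0.293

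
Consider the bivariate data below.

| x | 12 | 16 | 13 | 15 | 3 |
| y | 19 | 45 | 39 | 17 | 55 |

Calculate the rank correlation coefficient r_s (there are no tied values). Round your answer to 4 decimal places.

Rank x: 2, 5, 3, 4, 1
Rank y: 2, 4, 3, 1, 5
d = rank(x) − rank(y): 0, 1, 0, 3, -4; Σd² = 26
ρ = 1 − 6Σd² / [n(n²−1)] = 1 − 6×26 / (5×24) = 1 − 156/120 ≈ -0.3000

-0.3000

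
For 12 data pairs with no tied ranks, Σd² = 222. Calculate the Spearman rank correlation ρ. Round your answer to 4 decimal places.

ρ = 1 − 6Σd² / [n(n²−1)] = 1 − 6×222 / (12×143)
  = 1 − 1332/1716 = 1 − 0.77622 ≈ 0.2238

0.2238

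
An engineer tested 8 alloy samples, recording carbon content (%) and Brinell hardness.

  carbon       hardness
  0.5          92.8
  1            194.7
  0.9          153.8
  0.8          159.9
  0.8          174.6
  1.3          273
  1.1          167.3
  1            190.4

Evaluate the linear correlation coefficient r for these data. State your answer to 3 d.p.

0.902

n = 8, Σx = 7.4, Σy = 1406.5, Σx² = 7.24, Σy² = 264997.99, Σxy = 1376.45
nΣxy − ΣxΣy = 11011.6 − 10408.1 = 603.5
nΣx² − (Σx)² = 57.92 − 54.76 = 3.16; nΣy² − (Σy)² = 2119983.92 − 1978242.25 = 141741.67
r = 603.5 / √(3.16 × 141741.67) = 603.5 / 669.2561 ≈ 0.902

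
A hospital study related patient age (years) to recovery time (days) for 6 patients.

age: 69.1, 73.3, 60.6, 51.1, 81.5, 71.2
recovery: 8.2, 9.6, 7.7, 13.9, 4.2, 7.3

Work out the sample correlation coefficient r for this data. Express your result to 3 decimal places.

-0.837

n = 6, Σx = 406.8, Σy = 50.9, Σx² = 28142.96, Σy² = 482.83, Σxy = 3309.27
nΣxy − ΣxΣy = 19855.62 − 20706.12 = -850.5
nΣx² − (Σx)² = 168857.76 − 165486.24 = 3371.52; nΣy² − (Σy)² = 2896.98 − 2590.81 = 306.17
r = -850.5 / √(3371.52 × 306.17) = -850.5 / 1016.0011 ≈ -0.837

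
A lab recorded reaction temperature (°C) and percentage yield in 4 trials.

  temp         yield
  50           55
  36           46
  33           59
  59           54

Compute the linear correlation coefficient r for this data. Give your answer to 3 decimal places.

0.080

n = 4, Σx = 178, Σy = 214, Σx² = 8366, Σy² = 11538, Σxy = 9539
nΣxy − ΣxΣy = 38156 − 38092 = 64
nΣx² − (Σx)² = 33464 − 31684 = 1780; nΣy² − (Σy)² = 46152 − 45796 = 356
r = 64 / √(1780 × 356) = 64 / 796.0402 ≈ 0.080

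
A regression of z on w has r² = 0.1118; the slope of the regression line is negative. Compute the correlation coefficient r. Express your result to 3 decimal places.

|r| = √0.1118 = 0.334
The association is negative, so r = −0.334.

-0.334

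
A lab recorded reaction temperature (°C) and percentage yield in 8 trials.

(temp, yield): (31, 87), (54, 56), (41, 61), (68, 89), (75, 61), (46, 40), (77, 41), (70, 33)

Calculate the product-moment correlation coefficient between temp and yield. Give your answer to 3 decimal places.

-0.346

n = 8, Σx = 462, Σy = 468, Σx² = 28752, Σy² = 30438, Σxy = 26156
nΣxy − ΣxΣy = 209248 − 216216 = -6968
nΣx² − (Σx)² = 230016 − 213444 = 16572; nΣy² − (Σy)² = 243504 − 219024 = 24480
r = -6968 / √(16572 × 24480) = -6968 / 20141.5630 ≈ -0.346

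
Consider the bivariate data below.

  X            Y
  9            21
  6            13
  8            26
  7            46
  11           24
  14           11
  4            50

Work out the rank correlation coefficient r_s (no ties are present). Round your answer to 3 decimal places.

Rank X: 5, 2, 4, 3, 6, 7, 1
Rank Y: 3, 2, 5, 6, 4, 1, 7
d = rank(X) − rank(Y): 2, 0, -1, -3, 2, 6, -6; Σd² = 90
ρ = 1 − 6Σd² / [n(n²−1)] = 1 − 6×90 / (7×48) = 1 − 540/336 ≈ -0.607

-0.607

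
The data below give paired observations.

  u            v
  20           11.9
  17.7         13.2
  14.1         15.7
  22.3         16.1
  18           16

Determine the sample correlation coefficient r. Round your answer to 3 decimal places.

n = 5, Σu = 92.1, Σv = 72.9, Σu² = 1733.39, Σv² = 1077.55, Σuv = 1340.04
nΣuv − ΣuΣv = 6700.2 − 6714.09 = -13.89
nΣu² − (Σu)² = 8666.95 − 8482.41 = 184.54; nΣv² − (Σv)² = 5387.75 − 5314.41 = 73.34
r = -13.89 / √(184.54 × 73.34) = -13.89 / 116.3364 ≈ -0.119

-0.119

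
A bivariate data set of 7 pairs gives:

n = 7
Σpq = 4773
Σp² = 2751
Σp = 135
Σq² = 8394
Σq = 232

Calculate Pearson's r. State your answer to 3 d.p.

r = (nΣpq − ΣpΣq) / √[(nΣp² − (Σp)²)(nΣq² − (Σq)²)]
Numerator: 7×4773 − 135×232 = 2091
Denominator: √[(19257 − 18225)(58758 − 53824)] = √[1032 × 4934] = 2256.5212
r = 2091 / 2256.5212 ≈ 0.927

0.927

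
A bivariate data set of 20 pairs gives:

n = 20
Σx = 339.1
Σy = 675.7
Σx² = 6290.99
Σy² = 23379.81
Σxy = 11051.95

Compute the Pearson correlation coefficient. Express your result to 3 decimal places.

-0.740

r = (nΣxy − ΣxΣy) / √[(nΣx² − (Σx)²)(nΣy² − (Σy)²)]
Numerator: 20×11051.95 − 339.1×675.7 = -8090.87
Denominator: √[(125819.8 − 114988.81)(467596.2 − 456570.49)] = √[10830.99 × 11025.71] = 10927.9163
r = -8090.87 / 10927.9163 ≈ -0.740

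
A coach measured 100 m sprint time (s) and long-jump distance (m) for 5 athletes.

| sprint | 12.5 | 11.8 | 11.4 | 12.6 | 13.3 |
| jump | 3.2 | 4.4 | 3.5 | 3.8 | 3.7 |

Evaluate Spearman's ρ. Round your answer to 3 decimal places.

0.100

Rank sprint: 3, 2, 1, 4, 5
Rank jump: 1, 5, 2, 4, 3
d = rank(sprint) − rank(jump): 2, -3, -1, 0, 2; Σd² = 18
ρ = 1 − 6Σd² / [n(n²−1)] = 1 − 6×18 / (5×24) = 1 − 108/120 ≈ 0.100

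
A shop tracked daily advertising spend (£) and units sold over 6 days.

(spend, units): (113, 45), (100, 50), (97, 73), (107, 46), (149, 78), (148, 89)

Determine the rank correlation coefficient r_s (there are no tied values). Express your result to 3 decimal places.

Rank spend: 4, 2, 1, 3, 6, 5
Rank units: 1, 3, 4, 2, 5, 6
d = rank(spend) − rank(units): 3, -1, -3, 1, 1, -1; Σd² = 22
ρ = 1 − 6Σd² / [n(n²−1)] = 1 − 6×22 / (6×35) = 1 − 132/210 ≈ 0.371

0.371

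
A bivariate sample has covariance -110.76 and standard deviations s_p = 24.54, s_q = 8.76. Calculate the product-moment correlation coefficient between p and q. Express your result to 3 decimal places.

r = Cov(p,q) / (s_p · s_q) = -110.76 / (24.54 × 8.76)
  = -110.76 / 214.9704 ≈ -0.515

-0.515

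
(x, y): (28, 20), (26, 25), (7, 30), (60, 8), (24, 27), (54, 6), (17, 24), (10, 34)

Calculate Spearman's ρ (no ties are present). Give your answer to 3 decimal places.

Rank x: 6, 5, 1, 8, 4, 7, 3, 2
Rank y: 3, 5, 7, 2, 6, 1, 4, 8
d = rank(x) − rank(y): 3, 0, -6, 6, -2, 6, -1, -6; Σd² = 158
ρ = 1 − 6Σd² / [n(n²−1)] = 1 − 6×158 / (8×63) = 1 − 948/504 ≈ -0.881

-0.881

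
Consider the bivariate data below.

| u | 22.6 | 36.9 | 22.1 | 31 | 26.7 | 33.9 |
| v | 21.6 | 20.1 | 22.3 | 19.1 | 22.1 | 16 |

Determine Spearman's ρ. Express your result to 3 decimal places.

-0.771

Rank u: 2, 6, 1, 4, 3, 5
Rank v: 4, 3, 6, 2, 5, 1
d = rank(u) − rank(v): -2, 3, -5, 2, -2, 4; Σd² = 62
ρ = 1 − 6Σd² / [n(n²−1)] = 1 − 6×62 / (6×35) = 1 − 372/210 ≈ -0.771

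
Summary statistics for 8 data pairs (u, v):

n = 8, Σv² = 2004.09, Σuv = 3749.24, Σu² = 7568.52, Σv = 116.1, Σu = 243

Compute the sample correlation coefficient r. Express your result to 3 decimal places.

0.911

r = (nΣuv − ΣuΣv) / √[(nΣu² − (Σu)²)(nΣv² − (Σv)²)]
Numerator: 8×3749.24 − 243×116.1 = 1781.62
Denominator: √[(60548.16 − 59049)(16032.72 − 13479.21)] = √[1499.16 × 2553.51] = 1956.5582
r = 1781.62 / 1956.5582 ≈ 0.911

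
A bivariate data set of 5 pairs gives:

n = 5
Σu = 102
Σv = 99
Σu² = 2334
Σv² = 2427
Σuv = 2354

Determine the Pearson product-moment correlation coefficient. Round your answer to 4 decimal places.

r = (nΣuv − ΣuΣv) / √[(nΣu² − (Σu)²)(nΣv² − (Σv)²)]
Numerator: 5×2354 − 102×99 = 1672
Denominator: √[(11670 − 10404)(12135 − 9801)] = √[1266 × 2334] = 1718.9660
r = 1672 / 1718.9660 ≈ 0.9727

0.9727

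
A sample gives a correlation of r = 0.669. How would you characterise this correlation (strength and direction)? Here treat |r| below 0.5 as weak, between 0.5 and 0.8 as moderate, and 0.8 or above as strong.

moderate positive

r = 0.669 > 0 so the relationship is positive.
|r| = 0.669, which falls in the moderate range.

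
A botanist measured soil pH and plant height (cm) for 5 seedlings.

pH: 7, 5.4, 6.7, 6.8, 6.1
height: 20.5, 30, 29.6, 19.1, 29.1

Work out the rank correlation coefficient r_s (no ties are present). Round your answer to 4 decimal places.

Rank pH: 5, 1, 3, 4, 2
Rank height: 2, 5, 4, 1, 3
d = rank(pH) − rank(height): 3, -4, -1, 3, -1; Σd² = 36
ρ = 1 − 6Σd² / [n(n²−1)] = 1 − 6×36 / (5×24) = 1 − 216/120 ≈ -0.8000

-0.8000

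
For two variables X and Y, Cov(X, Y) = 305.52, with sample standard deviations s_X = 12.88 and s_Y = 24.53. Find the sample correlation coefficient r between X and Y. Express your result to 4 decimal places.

r = Cov(X,Y) / (s_X · s_Y) = 305.52 / (12.88 × 24.53)
  = 305.52 / 315.9464 ≈ 0.9670

0.9670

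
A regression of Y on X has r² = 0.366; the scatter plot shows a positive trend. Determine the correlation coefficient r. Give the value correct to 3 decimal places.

|r| = √0.366 = 0.605
The association is positive, so r = 0.605.

0.605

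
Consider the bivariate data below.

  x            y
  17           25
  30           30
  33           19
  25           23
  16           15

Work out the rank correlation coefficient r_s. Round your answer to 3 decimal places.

Rank x: 2, 4, 5, 3, 1
Rank y: 4, 5, 2, 3, 1
d = rank(x) − rank(y): -2, -1, 3, 0, 0; Σd² = 14
ρ = 1 − 6Σd² / [n(n²−1)] = 1 − 6×14 / (5×24) = 1 − 84/120 ≈ 0.300

0.300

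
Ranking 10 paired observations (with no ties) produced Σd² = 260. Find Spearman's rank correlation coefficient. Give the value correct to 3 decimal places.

-0.576

ρ = 1 − 6Σd² / [n(n²−1)] = 1 − 6×260 / (10×99)
  = 1 − 1560/990 = 1 − 1.5758 ≈ -0.576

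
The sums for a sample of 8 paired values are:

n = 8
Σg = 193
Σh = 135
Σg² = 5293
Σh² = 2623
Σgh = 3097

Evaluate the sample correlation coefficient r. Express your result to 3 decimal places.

-0.341

r = (nΣgh − ΣgΣh) / √[(nΣg² − (Σg)²)(nΣh² − (Σh)²)]
Numerator: 8×3097 − 193×135 = -1279
Denominator: √[(42344 − 37249)(20984 − 18225)] = √[5095 × 2759] = 3749.2806
r = -1279 / 3749.2806 ≈ -0.341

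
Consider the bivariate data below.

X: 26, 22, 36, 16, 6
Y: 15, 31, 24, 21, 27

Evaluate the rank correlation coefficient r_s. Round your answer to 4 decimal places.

-0.3000

Rank X: 4, 3, 5, 2, 1
Rank Y: 1, 5, 3, 2, 4
d = rank(X) − rank(Y): 3, -2, 2, 0, -3; Σd² = 26
ρ = 1 − 6Σd² / [n(n²−1)] = 1 − 6×26 / (5×24) = 1 − 156/120 ≈ -0.3000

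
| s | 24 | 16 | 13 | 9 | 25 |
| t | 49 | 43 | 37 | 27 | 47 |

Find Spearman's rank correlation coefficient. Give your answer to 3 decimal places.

Rank s: 4, 3, 2, 1, 5
Rank t: 5, 3, 2, 1, 4
d = rank(s) − rank(t): -1, 0, 0, 0, 1; Σd² = 2
ρ = 1 − 6Σd² / [n(n²−1)] = 1 − 6×2 / (5×24) = 1 − 12/120 ≈ 0.900

0.900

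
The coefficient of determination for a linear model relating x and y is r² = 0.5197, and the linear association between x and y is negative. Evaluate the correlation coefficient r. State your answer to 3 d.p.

|r| = √0.5197 = 0.721
The association is negative, so r = −0.721.

-0.721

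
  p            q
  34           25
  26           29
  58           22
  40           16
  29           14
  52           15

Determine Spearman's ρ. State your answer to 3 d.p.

Rank p: 3, 1, 6, 4, 2, 5
Rank q: 5, 6, 4, 3, 1, 2
d = rank(p) − rank(q): -2, -5, 2, 1, 1, 3; Σd² = 44
ρ = 1 − 6Σd² / [n(n²−1)] = 1 − 6×44 / (6×35) = 1 − 264/210 ≈ -0.257

-0.257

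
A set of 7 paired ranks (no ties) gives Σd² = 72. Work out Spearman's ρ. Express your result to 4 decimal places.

-0.2857

ρ = 1 − 6Σd² / [n(n²−1)] = 1 − 6×72 / (7×48)
  = 1 − 432/336 = 1 − 1.28571 ≈ -0.2857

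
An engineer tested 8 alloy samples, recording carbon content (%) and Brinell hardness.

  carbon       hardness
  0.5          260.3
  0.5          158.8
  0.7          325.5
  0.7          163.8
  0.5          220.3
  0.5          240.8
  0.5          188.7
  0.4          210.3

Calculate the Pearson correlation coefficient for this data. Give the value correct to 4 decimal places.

0.2575

n = 8, Σx = 4.3, Σy = 1768.5, Σx² = 2.39, Σy² = 412104.73, Σxy = 961.08
nΣxy − ΣxΣy = 7688.64 − 7604.55 = 84.09
nΣx² − (Σx)² = 19.12 − 18.49 = 0.63; nΣy² − (Σy)² = 3296837.84 − 3127592.25 = 169245.59
r = 84.09 / √(0.63 × 169245.59) = 84.09 / 326.5344 ≈ 0.2575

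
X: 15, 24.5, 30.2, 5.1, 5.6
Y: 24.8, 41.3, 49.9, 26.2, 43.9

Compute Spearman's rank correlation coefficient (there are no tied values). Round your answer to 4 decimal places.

0.5000

Rank X: 3, 4, 5, 1, 2
Rank Y: 1, 3, 5, 2, 4
d = rank(X) − rank(Y): 2, 1, 0, -1, -2; Σd² = 10
ρ = 1 − 6Σd² / [n(n²−1)] = 1 − 6×10 / (5×24) = 1 − 60/120 ≈ 0.5000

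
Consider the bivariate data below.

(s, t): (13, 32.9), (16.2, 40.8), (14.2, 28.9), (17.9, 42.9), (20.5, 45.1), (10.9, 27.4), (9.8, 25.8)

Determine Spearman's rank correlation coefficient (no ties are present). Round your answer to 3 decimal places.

Rank s: 3, 5, 4, 6, 7, 2, 1
Rank t: 4, 5, 3, 6, 7, 2, 1
d = rank(s) − rank(t): -1, 0, 1, 0, 0, 0, 0; Σd² = 2
ρ = 1 − 6Σd² / [n(n²−1)] = 1 − 6×2 / (7×48) = 1 − 12/336 ≈ 0.964

0.964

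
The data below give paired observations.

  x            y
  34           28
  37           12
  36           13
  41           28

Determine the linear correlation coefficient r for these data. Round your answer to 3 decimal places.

0.190

n = 4, Σx = 148, Σy = 81, Σx² = 5502, Σy² = 1881, Σxy = 3012
nΣxy − ΣxΣy = 12048 − 11988 = 60
nΣx² − (Σx)² = 22008 − 21904 = 104; nΣy² − (Σy)² = 7524 − 6561 = 963
r = 60 / √(104 × 963) = 60 / 316.4680 ≈ 0.190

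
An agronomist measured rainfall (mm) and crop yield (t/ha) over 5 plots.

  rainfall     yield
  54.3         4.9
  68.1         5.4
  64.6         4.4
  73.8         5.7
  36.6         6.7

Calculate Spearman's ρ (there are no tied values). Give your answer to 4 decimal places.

Rank rainfall: 2, 4, 3, 5, 1
Rank yield: 2, 3, 1, 4, 5
d = rank(rainfall) − rank(yield): 0, 1, 2, 1, -4; Σd² = 22
ρ = 1 − 6Σd² / [n(n²−1)] = 1 − 6×22 / (5×24) = 1 − 132/120 ≈ -0.1000

-0.1000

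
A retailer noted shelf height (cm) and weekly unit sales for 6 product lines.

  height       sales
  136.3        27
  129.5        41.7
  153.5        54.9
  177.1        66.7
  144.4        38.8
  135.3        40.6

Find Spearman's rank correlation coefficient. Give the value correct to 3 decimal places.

Rank height: 3, 1, 5, 6, 4, 2
Rank sales: 1, 4, 5, 6, 2, 3
d = rank(height) − rank(sales): 2, -3, 0, 0, 2, -1; Σd² = 18
ρ = 1 − 6Σd² / [n(n²−1)] = 1 − 6×18 / (6×35) = 1 − 108/210 ≈ 0.486

0.486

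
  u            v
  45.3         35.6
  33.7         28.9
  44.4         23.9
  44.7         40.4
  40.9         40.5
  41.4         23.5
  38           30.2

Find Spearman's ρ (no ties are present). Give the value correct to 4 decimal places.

0.1786

Rank u: 7, 1, 5, 6, 3, 4, 2
Rank v: 5, 3, 2, 6, 7, 1, 4
d = rank(u) − rank(v): 2, -2, 3, 0, -4, 3, -2; Σd² = 46
ρ = 1 − 6Σd² / [n(n²−1)] = 1 − 6×46 / (7×48) = 1 − 276/336 ≈ 0.1786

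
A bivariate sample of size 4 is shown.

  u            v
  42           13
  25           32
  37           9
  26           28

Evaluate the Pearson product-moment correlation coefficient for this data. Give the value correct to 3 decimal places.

n = 4, Σu = 130, Σv = 82, Σu² = 4434, Σv² = 2058, Σuv = 2407
nΣuv − ΣuΣv = 9628 − 10660 = -1032
nΣu² − (Σu)² = 17736 − 16900 = 836; nΣv² − (Σv)² = 8232 − 6724 = 1508
r = -1032 / √(836 × 1508) = -1032 / 1122.8036 ≈ -0.919

-0.919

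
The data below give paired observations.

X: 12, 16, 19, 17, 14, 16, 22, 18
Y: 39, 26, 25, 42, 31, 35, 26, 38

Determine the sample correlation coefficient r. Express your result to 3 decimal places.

-0.459

n = 8, ΣX = 134, ΣY = 262, ΣX² = 2310, ΣY² = 8892, ΣXY = 4323
nΣXY − ΣXΣY = 34584 − 35108 = -524
nΣX² − (ΣX)² = 18480 − 17956 = 524; nΣY² − (ΣY)² = 71136 − 68644 = 2492
r = -524 / √(524 × 2492) = -524 / 1142.7196 ≈ -0.459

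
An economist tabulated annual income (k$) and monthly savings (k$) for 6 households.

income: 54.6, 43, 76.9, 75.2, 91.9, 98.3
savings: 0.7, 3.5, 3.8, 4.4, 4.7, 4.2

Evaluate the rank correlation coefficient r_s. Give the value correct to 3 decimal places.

Rank income: 2, 1, 4, 3, 5, 6
Rank savings: 1, 2, 3, 5, 6, 4
d = rank(income) − rank(savings): 1, -1, 1, -2, -1, 2; Σd² = 12
ρ = 1 − 6Σd² / [n(n²−1)] = 1 − 6×12 / (6×35) = 1 − 72/210 ≈ 0.657

0.657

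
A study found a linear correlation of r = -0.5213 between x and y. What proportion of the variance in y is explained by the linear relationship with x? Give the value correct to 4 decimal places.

r² = (-0.5213)² = 0.2718

0.2718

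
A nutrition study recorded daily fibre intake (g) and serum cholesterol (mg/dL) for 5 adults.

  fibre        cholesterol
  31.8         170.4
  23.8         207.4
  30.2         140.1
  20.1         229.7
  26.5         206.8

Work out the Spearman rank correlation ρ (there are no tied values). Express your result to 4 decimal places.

-0.9000

Rank fibre: 5, 2, 4, 1, 3
Rank cholesterol: 2, 4, 1, 5, 3
d = rank(fibre) − rank(cholesterol): 3, -2, 3, -4, 0; Σd² = 38
ρ = 1 − 6Σd² / [n(n²−1)] = 1 − 6×38 / (5×24) = 1 − 228/120 ≈ -0.9000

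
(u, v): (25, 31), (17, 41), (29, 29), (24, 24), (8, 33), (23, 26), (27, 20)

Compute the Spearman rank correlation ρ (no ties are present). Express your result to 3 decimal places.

-0.571

Rank u: 5, 2, 7, 4, 1, 3, 6
Rank v: 5, 7, 4, 2, 6, 3, 1
d = rank(u) − rank(v): 0, -5, 3, 2, -5, 0, 5; Σd² = 88
ρ = 1 − 6Σd² / [n(n²−1)] = 1 − 6×88 / (7×48) = 1 − 528/336 ≈ -0.571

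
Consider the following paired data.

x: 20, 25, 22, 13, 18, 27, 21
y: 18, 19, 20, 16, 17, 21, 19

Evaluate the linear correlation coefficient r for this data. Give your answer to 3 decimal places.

0.919

n = 7, Σx = 146, Σy = 130, Σx² = 3172, Σy² = 2432, Σxy = 2755
nΣxy − ΣxΣy = 19285 − 18980 = 305
nΣx² − (Σx)² = 22204 − 21316 = 888; nΣy² − (Σy)² = 17024 − 16900 = 124
r = 305 / √(888 × 124) = 305 / 331.8313 ≈ 0.919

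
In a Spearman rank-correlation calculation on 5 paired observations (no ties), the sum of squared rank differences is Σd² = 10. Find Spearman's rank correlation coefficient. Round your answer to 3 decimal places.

ρ = 1 − 6Σd² / [n(n²−1)] = 1 − 6×10 / (5×24)
  = 1 − 60/120 = 1 − 0.5000 ≈ 0.500

0.500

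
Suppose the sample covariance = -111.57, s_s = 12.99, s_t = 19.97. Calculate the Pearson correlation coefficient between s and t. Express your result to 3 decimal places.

-0.430

r = Cov(s,t) / (s_s · s_t) = -111.57 / (12.99 × 19.97)
  = -111.57 / 259.4103 ≈ -0.430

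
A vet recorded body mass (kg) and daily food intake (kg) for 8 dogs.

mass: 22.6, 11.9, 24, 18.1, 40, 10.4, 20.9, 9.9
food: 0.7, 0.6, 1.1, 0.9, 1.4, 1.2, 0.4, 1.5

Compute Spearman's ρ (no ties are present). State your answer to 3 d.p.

-0.143

Rank mass: 6, 3, 7, 4, 8, 2, 5, 1
Rank food: 3, 2, 5, 4, 7, 6, 1, 8
d = rank(mass) − rank(food): 3, 1, 2, 0, 1, -4, 4, -7; Σd² = 96
ρ = 1 − 6Σd² / [n(n²−1)] = 1 − 6×96 / (8×63) = 1 − 576/504 ≈ -0.143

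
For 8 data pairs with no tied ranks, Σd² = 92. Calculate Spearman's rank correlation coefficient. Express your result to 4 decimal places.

-0.0952

ρ = 1 − 6Σd² / [n(n²−1)] = 1 − 6×92 / (8×63)
  = 1 − 552/504 = 1 − 1.09524 ≈ -0.0952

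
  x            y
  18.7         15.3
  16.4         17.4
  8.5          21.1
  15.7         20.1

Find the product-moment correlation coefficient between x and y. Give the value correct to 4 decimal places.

n = 4, Σx = 59.3, Σy = 73.9, Σx² = 937.39, Σy² = 1386.07, Σxy = 1066.39
nΣxy − ΣxΣy = 4265.56 − 4382.27 = -116.71
nΣx² − (Σx)² = 3749.56 − 3516.49 = 233.07; nΣy² − (Σy)² = 5544.28 − 5461.21 = 83.07
r = -116.71 / √(233.07 × 83.07) = -116.71 / 139.1443 ≈ -0.8388

-0.8388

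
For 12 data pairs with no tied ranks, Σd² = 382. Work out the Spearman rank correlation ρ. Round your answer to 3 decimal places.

ρ = 1 − 6Σd² / [n(n²−1)] = 1 − 6×382 / (12×143)
  = 1 − 2292/1716 = 1 − 1.3357 ≈ -0.336

-0.336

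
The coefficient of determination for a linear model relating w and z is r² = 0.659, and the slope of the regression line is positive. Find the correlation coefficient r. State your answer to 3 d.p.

|r| = √0.659 = 0.812
The association is positive, so r = 0.812.

0.812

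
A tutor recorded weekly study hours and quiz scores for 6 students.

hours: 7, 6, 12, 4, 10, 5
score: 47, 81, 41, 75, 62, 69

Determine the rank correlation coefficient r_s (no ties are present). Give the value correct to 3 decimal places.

Rank hours: 4, 3, 6, 1, 5, 2
Rank score: 2, 6, 1, 5, 3, 4
d = rank(hours) − rank(score): 2, -3, 5, -4, 2, -2; Σd² = 62
ρ = 1 − 6Σd² / [n(n²−1)] = 1 − 6×62 / (6×35) = 1 − 372/210 ≈ -0.771

-0.771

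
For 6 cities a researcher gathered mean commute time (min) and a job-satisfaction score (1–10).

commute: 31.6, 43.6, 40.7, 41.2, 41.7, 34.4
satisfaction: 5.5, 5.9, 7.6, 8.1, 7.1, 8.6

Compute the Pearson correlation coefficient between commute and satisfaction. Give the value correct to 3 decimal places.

n = 6, Σx = 233.2, Σy = 42.8, Σx² = 9175.7, Σy² = 312.8, Σxy = 1665.99
nΣxy − ΣxΣy = 9995.94 − 9980.96 = 14.98
nΣx² − (Σx)² = 55054.2 − 54382.24 = 671.96; nΣy² − (Σy)² = 1876.8 − 1831.84 = 44.96
r = 14.98 / √(671.96 × 44.96) = 14.98 / 173.8140 ≈ 0.086

0.086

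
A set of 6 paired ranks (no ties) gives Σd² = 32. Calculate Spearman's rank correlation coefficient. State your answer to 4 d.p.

0.0857

ρ = 1 − 6Σd² / [n(n²−1)] = 1 − 6×32 / (6×35)
  = 1 − 192/210 = 1 − 0.91429 ≈ 0.0857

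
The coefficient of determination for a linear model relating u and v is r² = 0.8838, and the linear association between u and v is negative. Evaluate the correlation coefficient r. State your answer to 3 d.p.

|r| = √0.8838 = 0.940
The association is negative, so r = −0.940.

-0.940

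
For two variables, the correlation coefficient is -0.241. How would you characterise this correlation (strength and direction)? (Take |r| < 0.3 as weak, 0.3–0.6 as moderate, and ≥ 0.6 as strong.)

weak negative

r = -0.241 < 0 so the relationship is negative.
|r| = 0.241, which falls in the weak range.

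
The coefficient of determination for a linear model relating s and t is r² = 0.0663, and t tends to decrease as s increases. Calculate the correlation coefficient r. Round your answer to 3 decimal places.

-0.257

|r| = √0.0663 = 0.257
The association is negative, so r = −0.257.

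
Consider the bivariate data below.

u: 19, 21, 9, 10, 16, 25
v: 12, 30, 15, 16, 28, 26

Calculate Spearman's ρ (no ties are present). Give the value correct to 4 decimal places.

0.4286

Rank u: 4, 5, 1, 2, 3, 6
Rank v: 1, 6, 2, 3, 5, 4
d = rank(u) − rank(v): 3, -1, -1, -1, -2, 2; Σd² = 20
ρ = 1 − 6Σd² / [n(n²−1)] = 1 − 6×20 / (6×35) = 1 − 120/210 ≈ 0.4286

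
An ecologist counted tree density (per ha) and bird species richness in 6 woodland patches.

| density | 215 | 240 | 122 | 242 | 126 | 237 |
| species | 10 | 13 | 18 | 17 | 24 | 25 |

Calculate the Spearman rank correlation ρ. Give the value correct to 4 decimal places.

Rank density: 3, 5, 1, 6, 2, 4
Rank species: 1, 2, 4, 3, 5, 6
d = rank(density) − rank(species): 2, 3, -3, 3, -3, -2; Σd² = 44
ρ = 1 − 6Σd² / [n(n²−1)] = 1 − 6×44 / (6×35) = 1 − 264/210 ≈ -0.2571

-0.2571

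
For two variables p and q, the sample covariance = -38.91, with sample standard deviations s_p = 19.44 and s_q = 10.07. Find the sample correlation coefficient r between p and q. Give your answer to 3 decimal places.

r = Cov(p,q) / (s_p · s_q) = -38.91 / (19.44 × 10.07)
  = -38.91 / 195.7608 ≈ -0.199

-0.199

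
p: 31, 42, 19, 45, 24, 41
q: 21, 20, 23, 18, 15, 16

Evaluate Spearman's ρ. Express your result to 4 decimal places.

-0.2571

Rank p: 3, 5, 1, 6, 2, 4
Rank q: 5, 4, 6, 3, 1, 2
d = rank(p) − rank(q): -2, 1, -5, 3, 1, 2; Σd² = 44
ρ = 1 − 6Σd² / [n(n²−1)] = 1 − 6×44 / (6×35) = 1 − 264/210 ≈ -0.2571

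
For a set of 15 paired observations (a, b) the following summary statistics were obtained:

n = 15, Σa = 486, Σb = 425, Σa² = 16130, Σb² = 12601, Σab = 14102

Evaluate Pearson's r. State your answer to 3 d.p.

r = (nΣab − ΣaΣb) / √[(nΣa² − (Σa)²)(nΣb² − (Σb)²)]
Numerator: 15×14102 − 486×425 = 4980
Denominator: √[(241950 − 236196)(189015 − 180625)] = √[5754 × 8390] = 6948.0976
r = 4980 / 6948.0976 ≈ 0.717

0.717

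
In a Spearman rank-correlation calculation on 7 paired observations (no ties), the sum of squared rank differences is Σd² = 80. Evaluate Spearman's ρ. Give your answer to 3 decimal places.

ρ = 1 − 6Σd² / [n(n²−1)] = 1 − 6×80 / (7×48)
  = 1 − 480/336 = 1 − 1.4286 ≈ -0.429

-0.429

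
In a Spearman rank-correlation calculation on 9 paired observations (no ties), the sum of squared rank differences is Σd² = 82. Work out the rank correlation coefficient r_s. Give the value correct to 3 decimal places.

ρ = 1 − 6Σd² / [n(n²−1)] = 1 − 6×82 / (9×80)
  = 1 − 492/720 = 1 − 0.6833 ≈ 0.317

0.317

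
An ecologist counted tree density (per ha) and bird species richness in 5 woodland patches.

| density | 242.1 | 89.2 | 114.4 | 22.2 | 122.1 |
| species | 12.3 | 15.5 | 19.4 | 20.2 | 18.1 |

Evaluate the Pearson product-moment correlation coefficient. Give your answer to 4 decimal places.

-0.8280

n = 5, Σx = 590, Σy = 85.5, Σx² = 95057.66, Σy² = 1503.55, Σxy = 9238.24
nΣxy − ΣxΣy = 46191.2 − 50445 = -4253.8
nΣx² − (Σx)² = 475288.3 − 348100 = 127188.3; nΣy² − (Σy)² = 7517.75 − 7310.25 = 207.5
r = -4253.8 / √(127188.3 × 207.5) = -4253.8 / 5137.2728 ≈ -0.8280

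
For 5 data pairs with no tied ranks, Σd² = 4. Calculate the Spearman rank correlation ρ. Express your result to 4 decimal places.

ρ = 1 − 6Σd² / [n(n²−1)] = 1 − 6×4 / (5×24)
  = 1 − 24/120 = 1 − 0.20000 ≈ 0.8000

0.8000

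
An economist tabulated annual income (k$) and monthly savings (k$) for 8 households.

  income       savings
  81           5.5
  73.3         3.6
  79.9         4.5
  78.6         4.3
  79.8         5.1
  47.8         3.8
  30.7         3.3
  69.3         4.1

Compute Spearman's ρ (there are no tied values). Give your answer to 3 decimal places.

Rank income: 8, 4, 7, 5, 6, 2, 1, 3
Rank savings: 8, 2, 6, 5, 7, 3, 1, 4
d = rank(income) − rank(savings): 0, 2, 1, 0, -1, -1, 0, -1; Σd² = 8
ρ = 1 − 6Σd² / [n(n²−1)] = 1 − 6×8 / (8×63) = 1 − 48/504 ≈ 0.905

0.905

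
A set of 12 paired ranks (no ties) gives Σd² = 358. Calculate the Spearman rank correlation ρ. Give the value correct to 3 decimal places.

-0.252

ρ = 1 − 6Σd² / [n(n²−1)] = 1 − 6×358 / (12×143)
  = 1 − 2148/1716 = 1 − 1.2517 ≈ -0.252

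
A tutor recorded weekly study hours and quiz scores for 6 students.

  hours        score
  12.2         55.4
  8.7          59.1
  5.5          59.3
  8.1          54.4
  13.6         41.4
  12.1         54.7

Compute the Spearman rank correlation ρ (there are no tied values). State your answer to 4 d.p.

-0.6000

Rank hours: 5, 3, 1, 2, 6, 4
Rank score: 4, 5, 6, 2, 1, 3
d = rank(hours) − rank(score): 1, -2, -5, 0, 5, 1; Σd² = 56
ρ = 1 − 6Σd² / [n(n²−1)] = 1 − 6×56 / (6×35) = 1 − 336/210 ≈ -0.6000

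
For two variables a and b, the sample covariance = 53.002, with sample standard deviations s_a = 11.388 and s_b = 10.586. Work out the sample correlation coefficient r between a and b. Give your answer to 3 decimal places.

0.440

r = Cov(a,b) / (s_a · s_b) = 53.002 / (11.388 × 10.586)
  = 53.002 / 120.5534 ≈ 0.440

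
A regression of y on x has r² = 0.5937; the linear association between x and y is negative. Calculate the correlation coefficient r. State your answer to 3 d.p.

-0.771

|r| = √0.5937 = 0.771
The association is negative, so r = −0.771.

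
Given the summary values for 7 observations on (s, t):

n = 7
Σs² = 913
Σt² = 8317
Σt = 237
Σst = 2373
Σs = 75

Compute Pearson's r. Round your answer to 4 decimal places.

-0.9289

r = (nΣst − ΣsΣt) / √[(nΣs² − (Σs)²)(nΣt² − (Σt)²)]
Numerator: 7×2373 − 75×237 = -1164
Denominator: √[(6391 − 5625)(58219 − 56169)] = √[766 × 2050] = 1253.1161
r = -1164 / 1253.1161 ≈ -0.9289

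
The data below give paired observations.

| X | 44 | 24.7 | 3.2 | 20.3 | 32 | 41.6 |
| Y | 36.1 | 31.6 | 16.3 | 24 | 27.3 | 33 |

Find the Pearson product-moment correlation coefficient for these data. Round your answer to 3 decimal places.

n = 6, ΣX = 165.8, ΣY = 168.3, ΣX² = 5722.98, ΣY² = 4977.75, ΣXY = 5154.68
nΣXY − ΣXΣY = 30928.08 − 27904.14 = 3023.94
nΣX² − (ΣX)² = 34337.88 − 27489.64 = 6848.24; nΣY² − (ΣY)² = 29866.5 − 28324.89 = 1541.61
r = 3023.94 / √(6848.24 × 1541.61) = 3023.94 / 3249.2023 ≈ 0.931

0.931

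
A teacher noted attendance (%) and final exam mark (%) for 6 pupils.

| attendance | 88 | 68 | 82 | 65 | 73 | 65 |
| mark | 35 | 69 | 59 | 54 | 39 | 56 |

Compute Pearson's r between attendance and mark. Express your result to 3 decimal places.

n = 6, Σx = 441, Σy = 312, Σx² = 32871, Σy² = 17040, Σxy = 22607
nΣxy − ΣxΣy = 135642 − 137592 = -1950
nΣx² − (Σx)² = 197226 − 194481 = 2745; nΣy² − (Σy)² = 102240 − 97344 = 4896
r = -1950 / √(2745 × 4896) = -1950 / 3665.9951 ≈ -0.532

-0.532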